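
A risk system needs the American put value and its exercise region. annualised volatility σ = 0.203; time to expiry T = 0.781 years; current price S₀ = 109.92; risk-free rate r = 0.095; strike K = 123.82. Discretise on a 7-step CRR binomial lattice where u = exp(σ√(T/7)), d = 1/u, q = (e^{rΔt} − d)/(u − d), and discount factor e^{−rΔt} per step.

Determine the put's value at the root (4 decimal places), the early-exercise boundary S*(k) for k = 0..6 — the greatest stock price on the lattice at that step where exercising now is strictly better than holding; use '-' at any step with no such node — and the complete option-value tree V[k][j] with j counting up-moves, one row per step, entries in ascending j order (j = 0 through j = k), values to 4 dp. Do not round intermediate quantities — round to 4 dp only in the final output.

Δt=0.11157  u=1.07016  d=0.93444  q=0.56157  discount=0.98946
step 7 (expiry): payoffs max(K−S,0) = 55.4382 45.5065 34.1324 21.1062 6.1882 0.0000 0.0000 0.0000
step 6: (k=6,j=0): S=73.1793, (K−S)⁺=50.6407, hold=49.3352 ⇒ V=50.6407 exercise | (k=6,j=1): S=83.8078, (K−S)⁺=40.0122, hold=38.7067 ⇒ V=40.0122 exercise | (k=6,j=2): S=95.9800, (K−S)⁺=27.8400, hold=26.5346 ⇒ V=27.8400 exercise | (k=6,j=3): S=109.9200, (K−S)⁺=13.9000, hold=12.5945 ⇒ V=13.9000 exercise | (k=6,j=4): S=125.8847, (K−S)⁺=0.0000, hold=2.6845 ⇒ V=2.6845 continue | (k=6,j=5): S=144.1680, (K−S)⁺=0.0000, hold=0.0000 ⇒ V=0.0000 continue | (k=6,j=6): S=165.1069, (K−S)⁺=0.0000, hold=0.0000 ⇒ V=0.0000 continue  boundary S*=109.9200
step 5: (k=5,j=0): S=78.3135, (K−S)⁺=45.5065, hold=44.2011 ⇒ V=45.5065 exercise | (k=5,j=1): S=89.6876, (K−S)⁺=34.1324, hold=32.8269 ⇒ V=34.1324 exercise | (k=5,j=2): S=102.7138, (K−S)⁺=21.1062, hold=19.8008 ⇒ V=21.1062 exercise | (k=5,j=3): S=117.6318, (K−S)⁺=6.1882, hold=7.5216 ⇒ V=7.5216 continue | (k=5,j=4): S=134.7165, (K−S)⁺=0.0000, hold=1.1646 ⇒ V=1.1646 continue | (k=5,j=5): S=154.2826, (K−S)⁺=0.0000, hold=0.0000 ⇒ V=0.0000 continue  boundary S*=102.7138
step 4: (k=4,j=0): S=83.8078, (K−S)⁺=40.0122, hold=38.7067 ⇒ V=40.0122 exercise | (k=4,j=1): S=95.9800, (K−S)⁺=27.8400, hold=26.5346 ⇒ V=27.8400 exercise | (k=4,j=2): S=109.9200, (K−S)⁺=13.9000, hold=13.3354 ⇒ V=13.9000 exercise | (k=4,j=3): S=125.8847, (K−S)⁺=0.0000, hold=3.9100 ⇒ V=3.9100 continue | (k=4,j=4): S=144.1680, (K−S)⁺=0.0000, hold=0.5052 ⇒ V=0.5052 continue  boundary S*=109.9200
step 3: (k=3,j=0): S=89.6876, (K−S)⁺=34.1324, hold=32.8269 ⇒ V=34.1324 exercise | (k=3,j=1): S=102.7138, (K−S)⁺=21.1062, hold=19.8008 ⇒ V=21.1062 exercise | (k=3,j=2): S=117.6318, (K−S)⁺=6.1882, hold=8.2025 ⇒ V=8.2025 continue | (k=3,j=3): S=134.7165, (K−S)⁺=0.0000, hold=1.9769 ⇒ V=1.9769 continue  boundary S*=102.7138
step 2: (k=2,j=0): S=95.9800, (K−S)⁺=27.8400, hold=26.5346 ⇒ V=27.8400 exercise | (k=2,j=1): S=109.9200, (K−S)⁺=13.9000, hold=13.7138 ⇒ V=13.9000 exercise | (k=2,j=2): S=125.8847, (K−S)⁺=0.0000, hold=4.6568 ⇒ V=4.6568 continue  boundary S*=109.9200
step 1: (k=1,j=0): S=102.7138, (K−S)⁺=21.1062, hold=19.8008 ⇒ V=21.1062 exercise | (k=1,j=1): S=117.6318, (K−S)⁺=6.1882, hold=8.6175 ⇒ V=8.6175 continue  boundary S*=102.7138
step 0: (k=0,j=0): S=109.9200, (K−S)⁺=13.9000, hold=13.9444 ⇒ V=13.9444 continue  boundary S*=-

price = 13.9444
boundary = - 102.7138 109.9200 102.7138 109.9200 102.7138 109.9200
tree:
13.9444
21.1062 8.6175
27.8400 13.9000 4.6568
34.1324 21.1062 8.2025 1.9769
40.0122 27.8400 13.9000 3.9100 0.5052
45.5065 34.1324 21.1062 7.5216 1.1646 0.0000
50.6407 40.0122 27.8400 13.9000 2.6845 0.0000 0.0000
55.4382 45.5065 34.1324 21.1062 6.1882 0.0000 0.0000 0.0000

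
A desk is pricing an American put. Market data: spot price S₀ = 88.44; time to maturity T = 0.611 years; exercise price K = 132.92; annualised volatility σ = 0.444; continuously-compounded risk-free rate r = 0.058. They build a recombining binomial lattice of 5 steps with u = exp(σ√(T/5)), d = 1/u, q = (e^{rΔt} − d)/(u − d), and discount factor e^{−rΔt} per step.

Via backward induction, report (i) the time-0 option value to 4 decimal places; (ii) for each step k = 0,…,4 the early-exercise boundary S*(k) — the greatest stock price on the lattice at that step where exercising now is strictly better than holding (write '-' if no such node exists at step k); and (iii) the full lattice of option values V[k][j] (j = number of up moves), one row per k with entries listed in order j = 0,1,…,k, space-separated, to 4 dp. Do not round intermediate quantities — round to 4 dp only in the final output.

price = 44.6747
boundary = - 75.7255 88.4400 75.7255 88.4400
tree:
44.6747
57.1945 31.9888
68.0811 44.4800 19.1469
77.4027 57.1945 30.0813 7.7754
85.3841 68.0811 44.4800 15.1786 0.0000
92.2180 77.4027 57.1945 29.6307 0.0000 0.0000

params: Δt=0.12220 u=1.16790 d=0.85624 q=0.48410 e^(-rΔt)=0.99294
t_5 payoffs: 92.2180 77.4027 57.1945 29.6307 0.0000 0.0000
t_4: node(4,0) S=47.5359 payoff=85.3841 vs cont=84.4453 → 85.3841 [stop]  node(4,1) S=64.8389 payoff=68.0811 vs cont=67.1424 → 68.0811 [stop]  node(4,2) S=88.4400 payoff=44.4800 vs cont=43.5412 → 44.4800 [stop]  node(4,3) S=120.6319 payoff=12.2881 vs cont=15.1786 → 15.1786 [wait]  node(4,4) S=164.5415 payoff=0.0000 vs cont=0.0000 → 0.0000 [wait]  ⇒ S*(4)=88.4400
t_3: node(3,0) S=55.5173 payoff=77.4027 vs cont=76.4639 → 77.4027 [stop]  node(3,1) S=75.7255 payoff=57.1945 vs cont=56.2558 → 57.1945 [stop]  node(3,2) S=103.2893 payoff=29.6307 vs cont=30.0813 → 30.0813 [wait]  node(3,3) S=140.8863 payoff=0.0000 vs cont=7.7754 → 7.7754 [wait]  ⇒ S*(3)=75.7255
t_2: node(2,0) S=64.8389 payoff=68.0811 vs cont=67.1424 → 68.0811 [stop]  node(2,1) S=88.4400 payoff=44.4800 vs cont=43.7579 → 44.4800 [stop]  node(2,2) S=120.6319 payoff=12.2881 vs cont=19.1469 → 19.1469 [wait]  ⇒ S*(2)=88.4400
t_1: node(1,0) S=75.7255 payoff=57.1945 vs cont=56.2558 → 57.1945 [stop]  node(1,1) S=103.2893 payoff=29.6307 vs cont=31.9888 → 31.9888 [wait]  ⇒ S*(1)=75.7255
t_0: node(0,0) S=88.4400 payoff=44.4800 vs cont=44.6747 → 44.6747 [wait]  ⇒ S*(0)=-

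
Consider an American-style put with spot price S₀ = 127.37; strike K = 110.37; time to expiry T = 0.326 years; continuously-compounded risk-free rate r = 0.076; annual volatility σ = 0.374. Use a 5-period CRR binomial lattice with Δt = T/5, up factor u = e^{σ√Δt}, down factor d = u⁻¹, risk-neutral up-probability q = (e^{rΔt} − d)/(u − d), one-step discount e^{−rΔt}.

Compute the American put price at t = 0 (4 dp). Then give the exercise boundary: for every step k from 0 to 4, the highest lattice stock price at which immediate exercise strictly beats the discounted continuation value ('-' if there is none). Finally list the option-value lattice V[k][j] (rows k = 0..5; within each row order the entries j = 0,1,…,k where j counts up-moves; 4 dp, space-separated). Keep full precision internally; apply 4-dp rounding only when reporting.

price = 3.1855
boundary = - - - - 86.9300
tree:
3.1855
5.5349 0.8873
9.3658 1.7911 0.0000
15.2587 3.6152 0.0000 0.0000
23.4400 7.2971 0.0000 0.0000 0.0000
31.3576 14.7290 0.0000 0.0000 0.0000 0.0000

Δt=0.06520  u=1.10021  d=0.90892  q=0.50211  discount=0.99506
step 5 (expiry): payoffs max(K−S,0) = 31.3576 14.7290 0.0000 0.0000 0.0000 0.0000
step 4: (k=4,j=0): S=86.9300, (K−S)⁺=23.4400, hold=22.8944 ⇒ V=23.4400 exercise | (k=4,j=1): S=105.2249, (K−S)⁺=5.1451, hold=7.2971 ⇒ V=7.2971 continue | (k=4,j=2): S=127.3700, (K−S)⁺=0.0000, hold=0.0000 ⇒ V=0.0000 continue | (k=4,j=3): S=154.1757, (K−S)⁺=0.0000, hold=0.0000 ⇒ V=0.0000 continue | (k=4,j=4): S=186.6228, (K−S)⁺=0.0000, hold=0.0000 ⇒ V=0.0000 continue  boundary S*=86.9300
step 3: (k=3,j=0): S=95.6410, (K−S)⁺=14.7290, hold=15.2587 ⇒ V=15.2587 continue | (k=3,j=1): S=115.7691, (K−S)⁺=0.0000, hold=3.6152 ⇒ V=3.6152 continue | (k=3,j=2): S=140.1334, (K−S)⁺=0.0000, hold=0.0000 ⇒ V=0.0000 continue | (k=3,j=3): S=169.6251, (K−S)⁺=0.0000, hold=0.0000 ⇒ V=0.0000 continue  boundary S*=-
step 2: (k=2,j=0): S=105.2249, (K−S)⁺=5.1451, hold=9.3658 ⇒ V=9.3658 continue | (k=2,j=1): S=127.3700, (K−S)⁺=0.0000, hold=1.7911 ⇒ V=1.7911 continue | (k=2,j=2): S=154.1757, (K−S)⁺=0.0000, hold=0.0000 ⇒ V=0.0000 continue  boundary S*=-
step 1: (k=1,j=0): S=115.7691, (K−S)⁺=0.0000, hold=5.5349 ⇒ V=5.5349 continue | (k=1,j=1): S=140.1334, (K−S)⁺=0.0000, hold=0.8873 ⇒ V=0.8873 continue  boundary S*=-
step 0: (k=0,j=0): S=127.3700, (K−S)⁺=0.0000, hold=3.1855 ⇒ V=3.1855 continue  boundary S*=-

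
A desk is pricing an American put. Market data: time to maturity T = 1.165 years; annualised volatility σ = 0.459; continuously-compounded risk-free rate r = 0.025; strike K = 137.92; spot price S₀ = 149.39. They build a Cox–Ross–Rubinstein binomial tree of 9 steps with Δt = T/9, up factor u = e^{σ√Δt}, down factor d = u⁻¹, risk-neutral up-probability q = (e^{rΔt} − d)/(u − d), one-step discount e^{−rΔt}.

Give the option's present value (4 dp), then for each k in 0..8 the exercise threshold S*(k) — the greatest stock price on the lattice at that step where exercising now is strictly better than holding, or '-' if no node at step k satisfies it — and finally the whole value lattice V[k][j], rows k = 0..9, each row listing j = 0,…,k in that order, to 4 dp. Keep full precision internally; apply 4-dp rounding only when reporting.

Δt=0.12944  u=1.17956  d=0.84777  q=0.46858  discount=0.99677
step 9 (expiry): payoffs max(K−S,0) = 104.1257 90.8999 72.4981 46.8947 11.2710 0.0000 0.0000 0.0000 0.0000 0.0000
step 8: (k=8,j=0): S=39.8624, (K−S)⁺=98.0576, hold=97.6120 ⇒ V=98.0576 exercise | (k=8,j=1): S=55.4630, (K−S)⁺=82.4570, hold=82.0114 ⇒ V=82.4570 exercise | (k=8,j=2): S=77.1689, (K−S)⁺=60.7511, hold=60.3055 ⇒ V=60.7511 exercise | (k=8,j=3): S=107.3698, (K−S)⁺=30.5502, hold=30.1046 ⇒ V=30.5502 exercise | (k=8,j=4): S=149.3900, (K−S)⁺=0.0000, hold=5.9703 ⇒ V=5.9703 continue | (k=8,j=5): S=207.8553, (K−S)⁺=0.0000, hold=0.0000 ⇒ V=0.0000 continue | (k=8,j=6): S=289.2015, (K−S)⁺=0.0000, hold=0.0000 ⇒ V=0.0000 continue | (k=8,j=7): S=402.3833, (K−S)⁺=0.0000, hold=0.0000 ⇒ V=0.0000 continue | (k=8,j=8): S=559.8600, (K−S)⁺=0.0000, hold=0.0000 ⇒ V=0.0000 continue  boundary S*=107.3698
step 7: (k=7,j=0): S=47.0201, (K−S)⁺=90.8999, hold=90.4543 ⇒ V=90.8999 exercise | (k=7,j=1): S=65.4219, (K−S)⁺=72.4981, hold=72.0525 ⇒ V=72.4981 exercise | (k=7,j=2): S=91.0253, (K−S)⁺=46.8947, hold=46.4491 ⇒ V=46.8947 exercise | (k=7,j=3): S=126.6490, (K−S)⁺=11.2710, hold=18.9711 ⇒ V=18.9711 continue | (k=7,j=4): S=176.2143, (K−S)⁺=0.0000, hold=3.1625 ⇒ V=3.1625 continue | (k=7,j=5): S=245.1776, (K−S)⁺=0.0000, hold=0.0000 ⇒ V=0.0000 continue | (k=7,j=6): S=341.1302, (K−S)⁺=0.0000, hold=0.0000 ⇒ V=0.0000 continue | (k=7,j=7): S=474.6349, (K−S)⁺=0.0000, hold=0.0000 ⇒ V=0.0000 continue  boundary S*=91.0253
step 6: (k=6,j=0): S=55.4630, (K−S)⁺=82.4570, hold=82.0114 ⇒ V=82.4570 exercise | (k=6,j=1): S=77.1689, (K−S)⁺=60.7511, hold=60.3055 ⇒ V=60.7511 exercise | (k=6,j=2): S=107.3698, (K−S)⁺=30.5502, hold=33.7011 ⇒ V=33.7011 continue | (k=6,j=3): S=149.3900, (K−S)⁺=0.0000, hold=11.5262 ⇒ V=11.5262 continue | (k=6,j=4): S=207.8553, (K−S)⁺=0.0000, hold=1.6752 ⇒ V=1.6752 continue | (k=6,j=5): S=289.2015, (K−S)⁺=0.0000, hold=0.0000 ⇒ V=0.0000 continue | (k=6,j=6): S=402.3833, (K−S)⁺=0.0000, hold=0.0000 ⇒ V=0.0000 continue  boundary S*=77.1689
step 5: (k=5,j=0): S=65.4219, (K−S)⁺=72.4981, hold=72.0525 ⇒ V=72.4981 exercise | (k=5,j=1): S=91.0253, (K−S)⁺=46.8947, hold=47.9207 ⇒ V=47.9207 continue | (k=5,j=2): S=126.6490, (K−S)⁺=11.2710, hold=23.2351 ⇒ V=23.2351 continue | (k=5,j=3): S=176.2143, (K−S)⁺=0.0000, hold=6.8879 ⇒ V=6.8879 continue | (k=5,j=4): S=245.1776, (K−S)⁺=0.0000, hold=0.8874 ⇒ V=0.8874 continue | (k=5,j=5): S=341.1302, (K−S)⁺=0.0000, hold=0.0000 ⇒ V=0.0000 continue  boundary S*=65.4219
step 4: (k=4,j=0): S=77.1689, (K−S)⁺=60.7511, hold=60.7847 ⇒ V=60.7847 continue | (k=4,j=1): S=107.3698, (K−S)⁺=30.5502, hold=36.2361 ⇒ V=36.2361 continue | (k=4,j=2): S=149.3900, (K−S)⁺=0.0000, hold=15.5248 ⇒ V=15.5248 continue | (k=4,j=3): S=207.8553, (K−S)⁺=0.0000, hold=4.0630 ⇒ V=4.0630 continue | (k=4,j=4): S=289.2015, (K−S)⁺=0.0000, hold=0.4700 ⇒ V=0.4700 continue  boundary S*=-
step 3: (k=3,j=0): S=91.0253, (K−S)⁺=46.8947, hold=49.1225 ⇒ V=49.1225 continue | (k=3,j=1): S=126.6490, (K−S)⁺=11.2710, hold=26.4456 ⇒ V=26.4456 continue | (k=3,j=2): S=176.2143, (K−S)⁺=0.0000, hold=10.1213 ⇒ V=10.1213 continue | (k=3,j=3): S=245.1776, (K−S)⁺=0.0000, hold=2.3717 ⇒ V=2.3717 continue  boundary S*=-
step 2: (k=2,j=0): S=107.3698, (K−S)⁺=30.5502, hold=38.3722 ⇒ V=38.3722 continue | (k=2,j=1): S=149.3900, (K−S)⁺=0.0000, hold=18.7356 ⇒ V=18.7356 continue | (k=2,j=2): S=207.8553, (K−S)⁺=0.0000, hold=6.4690 ⇒ V=6.4690 continue  boundary S*=-
step 1: (k=1,j=0): S=126.6490, (K−S)⁺=11.2710, hold=29.0767 ⇒ V=29.0767 continue | (k=1,j=1): S=176.2143, (K−S)⁺=0.0000, hold=12.9458 ⇒ V=12.9458 continue  boundary S*=-
step 0: (k=0,j=0): S=149.3900, (K−S)⁺=0.0000, hold=21.4486 ⇒ V=21.4486 continue  boundary S*=-

price = 21.4486
boundary = - - - - - 65.4219 77.1689 91.0253 107.3698
tree:
21.4486
29.0767 12.9458
38.3722 18.7356 6.4690
49.1225 26.4456 10.1213 2.3717
60.7847 36.2361 15.5248 4.0630 0.4700
72.4981 47.9207 23.2351 6.8879 0.8874 0.0000
82.4570 60.7511 33.7011 11.5262 1.6752 0.0000 0.0000
90.8999 72.4981 46.8947 18.9711 3.1625 0.0000 0.0000 0.0000
98.0576 82.4570 60.7511 30.5502 5.9703 0.0000 0.0000 0.0000 0.0000
104.1257 90.8999 72.4981 46.8947 11.2710 0.0000 0.0000 0.0000 0.0000 0.0000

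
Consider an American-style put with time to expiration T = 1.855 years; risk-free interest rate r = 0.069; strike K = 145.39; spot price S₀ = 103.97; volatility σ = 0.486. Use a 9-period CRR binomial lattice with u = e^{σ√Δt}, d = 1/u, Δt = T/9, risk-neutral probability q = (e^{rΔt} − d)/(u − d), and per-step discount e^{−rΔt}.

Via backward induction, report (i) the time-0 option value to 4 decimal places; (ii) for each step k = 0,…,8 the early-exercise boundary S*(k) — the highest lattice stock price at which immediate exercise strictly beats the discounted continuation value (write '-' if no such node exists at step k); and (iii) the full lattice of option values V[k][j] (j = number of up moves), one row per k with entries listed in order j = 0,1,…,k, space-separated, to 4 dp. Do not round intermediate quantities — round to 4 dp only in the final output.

price = 48.8577
boundary = - - 66.8746 53.6337 66.8746 83.3844 66.8746 83.3844 103.9700
tree:
48.8577
62.7615 35.0952
78.5154 47.3898 22.6821
91.7563 62.0522 32.7523 12.3330
102.3755 78.5154 45.8823 19.3540 5.0131
110.8922 91.7563 62.0056 29.5994 8.7130 1.1112
117.7226 102.3755 78.5154 43.7962 14.9380 2.1561 0.0000
123.2006 110.8922 91.7563 62.0056 25.1659 4.1837 0.0000 0.0000
127.5940 117.7226 102.3755 78.5154 41.4200 8.1181 0.0000 0.0000 0.0000
131.1176 123.2006 110.8922 91.7563 62.0056 15.7523 0.0000 0.0000 0.0000 0.0000

params: Δt=0.20611 u=1.24688 d=0.80200 q=0.47726 e^(-rΔt)=0.98588
t_9 payoffs: 131.1176 123.2006 110.8922 91.7563 62.0056 15.7523 0.0000 0.0000 0.0000 0.0000
t_8: node(8,0) S=17.7960 payoff=127.5940 vs cont=125.5410 → 127.5940 [stop]  node(8,1) S=27.6674 payoff=117.7226 vs cont=115.6696 → 117.7226 [stop]  node(8,2) S=43.0145 payoff=102.3755 vs cont=100.3225 → 102.3755 [stop]  node(8,3) S=66.8746 payoff=78.5154 vs cont=76.4623 → 78.5154 [stop]  node(8,4) S=103.9700 payoff=41.4200 vs cont=39.3669 → 41.4200 [stop]  node(8,5) S=161.6422 payoff=0.0000 vs cont=8.1181 → 8.1181 [wait]  node(8,6) S=251.3051 payoff=0.0000 vs cont=0.0000 → 0.0000 [wait]  node(8,7) S=390.7042 payoff=0.0000 vs cont=0.0000 → 0.0000 [wait]  node(8,8) S=607.4279 payoff=0.0000 vs cont=0.0000 → 0.0000 [wait]  ⇒ S*(8)=103.9700
t_7: node(7,0) S=22.1894 payoff=123.2006 vs cont=121.1476 → 123.2006 [stop]  node(7,1) S=34.4978 payoff=110.8922 vs cont=108.8391 → 110.8922 [stop]  node(7,2) S=53.6337 payoff=91.7563 vs cont=89.7032 → 91.7563 [stop]  node(7,3) S=83.3844 payoff=62.0056 vs cont=59.9526 → 62.0056 [stop]  node(7,4) S=129.6377 payoff=15.7523 vs cont=25.1659 → 25.1659 [wait]  node(7,5) S=201.5478 payoff=0.0000 vs cont=4.1837 → 4.1837 [wait]  node(7,6) S=313.3464 payoff=0.0000 vs cont=0.0000 → 0.0000 [wait]  node(7,7) S=487.1597 payoff=0.0000 vs cont=0.0000 → 0.0000 [wait]  ⇒ S*(7)=83.3844
t_6: node(6,0) S=27.6674 payoff=117.7226 vs cont=115.6696 → 117.7226 [stop]  node(6,1) S=43.0145 payoff=102.3755 vs cont=100.3225 → 102.3755 [stop]  node(6,2) S=66.8746 payoff=78.5154 vs cont=76.4623 → 78.5154 [stop]  node(6,3) S=103.9700 payoff=41.4200 vs cont=43.7962 → 43.7962 [wait]  node(6,4) S=161.6422 payoff=0.0000 vs cont=14.9380 → 14.9380 [wait]  node(6,5) S=251.3051 payoff=0.0000 vs cont=2.1561 → 2.1561 [wait]  node(6,6) S=390.7042 payoff=0.0000 vs cont=0.0000 → 0.0000 [wait]  ⇒ S*(6)=66.8746
t_5: node(5,0) S=34.4978 payoff=110.8922 vs cont=108.8391 → 110.8922 [stop]  node(5,1) S=53.6337 payoff=91.7563 vs cont=89.7032 → 91.7563 [stop]  node(5,2) S=83.3844 payoff=62.0056 vs cont=61.0706 → 62.0056 [stop]  node(5,3) S=129.6377 payoff=15.7523 vs cont=29.5994 → 29.5994 [wait]  node(5,4) S=201.5478 payoff=0.0000 vs cont=8.7130 → 8.7130 [wait]  node(5,5) S=313.3464 payoff=0.0000 vs cont=1.1112 → 1.1112 [wait]  ⇒ S*(5)=83.3844
t_4: node(4,0) S=43.0145 payoff=102.3755 vs cont=100.3225 → 102.3755 [stop]  node(4,1) S=66.8746 payoff=78.5154 vs cont=76.4623 → 78.5154 [stop]  node(4,2) S=103.9700 payoff=41.4200 vs cont=45.8823 → 45.8823 [wait]  node(4,3) S=161.6422 payoff=0.0000 vs cont=19.3540 → 19.3540 [wait]  node(4,4) S=251.3051 payoff=0.0000 vs cont=5.0131 → 5.0131 [wait]  ⇒ S*(4)=66.8746
t_3: node(3,0) S=53.6337 payoff=91.7563 vs cont=89.7032 → 91.7563 [stop]  node(3,1) S=83.3844 payoff=62.0056 vs cont=62.0522 → 62.0522 [wait]  node(3,2) S=129.6377 payoff=15.7523 vs cont=32.7523 → 32.7523 [wait]  node(3,3) S=201.5478 payoff=0.0000 vs cont=12.3330 → 12.3330 [wait]  ⇒ S*(3)=53.6337
t_2: node(2,0) S=66.8746 payoff=78.5154 vs cont=76.4842 → 78.5154 [stop]  node(2,1) S=103.9700 payoff=41.4200 vs cont=47.3898 → 47.3898 [wait]  node(2,2) S=161.6422 payoff=0.0000 vs cont=22.6821 → 22.6821 [wait]  ⇒ S*(2)=66.8746
t_1: node(1,0) S=83.3844 payoff=62.0056 vs cont=62.7615 → 62.7615 [wait]  node(1,1) S=129.6377 payoff=15.7523 vs cont=35.0952 → 35.0952 [wait]  ⇒ S*(1)=-
t_0: node(0,0) S=103.9700 payoff=41.4200 vs cont=48.8577 → 48.8577 [wait]  ⇒ S*(0)=-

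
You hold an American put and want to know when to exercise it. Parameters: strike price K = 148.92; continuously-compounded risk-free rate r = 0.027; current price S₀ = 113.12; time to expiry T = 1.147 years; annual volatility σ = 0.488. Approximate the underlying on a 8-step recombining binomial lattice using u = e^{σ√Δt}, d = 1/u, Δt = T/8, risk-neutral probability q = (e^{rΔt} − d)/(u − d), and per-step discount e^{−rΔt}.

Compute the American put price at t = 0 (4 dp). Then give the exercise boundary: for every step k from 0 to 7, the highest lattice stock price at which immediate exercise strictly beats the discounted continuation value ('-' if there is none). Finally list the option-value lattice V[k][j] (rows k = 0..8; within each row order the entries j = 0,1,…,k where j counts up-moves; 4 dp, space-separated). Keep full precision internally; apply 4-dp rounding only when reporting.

price = 46.1878
boundary = - - - 64.9818 78.1702 64.9818 78.1702 94.0351
tree:
46.1878
58.1926 32.7267
71.0508 43.8474 20.1729
83.9382 56.7793 29.2974 9.8167
94.9015 70.7498 41.1393 15.8831 2.9014
104.0151 83.9382 55.3828 25.0538 5.4379 0.0000
111.5912 94.9015 70.7498 38.1202 10.1917 0.0000 0.0000
117.8891 104.0151 83.9382 54.8849 19.1014 0.0000 0.0000 0.0000
123.1244 111.5912 94.9015 70.7498 35.8000 0.0000 0.0000 0.0000 0.0000

params: Δt=0.14338 u=1.20295 d=0.83129 q=0.46437 e^(-rΔt)=0.99614
t_8 payoffs: 123.1244 111.5912 94.9015 70.7498 35.8000 0.0000 0.0000 0.0000 0.0000
t_7: node(7,0) S=31.0309 payoff=117.8891 vs cont=117.3137 → 117.8891 [stop]  node(7,1) S=44.9049 payoff=104.0151 vs cont=103.4398 → 104.0151 [stop]  node(7,2) S=64.9818 payoff=83.9382 vs cont=83.3628 → 83.9382 [stop]  node(7,3) S=94.0351 payoff=54.8849 vs cont=54.3095 → 54.8849 [stop]  node(7,4) S=136.0782 payoff=12.8418 vs cont=19.1014 → 19.1014 [wait]  node(7,5) S=196.9188 payoff=0.0000 vs cont=0.0000 → 0.0000 [wait]  node(7,6) S=284.9611 payoff=0.0000 vs cont=0.0000 → 0.0000 [wait]  node(7,7) S=412.3671 payoff=0.0000 vs cont=0.0000 → 0.0000 [wait]  ⇒ S*(7)=94.0351
t_6: node(6,0) S=37.3288 payoff=111.5912 vs cont=111.0158 → 111.5912 [stop]  node(6,1) S=54.0185 payoff=94.9015 vs cont=94.3261 → 94.9015 [stop]  node(6,2) S=78.1702 payoff=70.7498 vs cont=70.1745 → 70.7498 [stop]  node(6,3) S=113.1200 payoff=35.8000 vs cont=38.1202 → 38.1202 [wait]  node(6,4) S=163.6959 payoff=0.0000 vs cont=10.1917 → 10.1917 [wait]  node(6,5) S=236.8843 payoff=0.0000 vs cont=0.0000 → 0.0000 [wait]  node(6,6) S=342.7952 payoff=0.0000 vs cont=0.0000 → 0.0000 [wait]  ⇒ S*(6)=78.1702
t_5: node(5,0) S=44.9049 payoff=104.0151 vs cont=103.4398 → 104.0151 [stop]  node(5,1) S=64.9818 payoff=83.9382 vs cont=83.3628 → 83.9382 [stop]  node(5,2) S=94.0351 payoff=54.8849 vs cont=55.3828 → 55.3828 [wait]  node(5,3) S=136.0782 payoff=12.8418 vs cont=25.0538 → 25.0538 [wait]  node(5,4) S=196.9188 payoff=0.0000 vs cont=5.4379 → 5.4379 [wait]  node(5,5) S=284.9611 payoff=0.0000 vs cont=0.0000 → 0.0000 [wait]  ⇒ S*(5)=64.9818
t_4: node(4,0) S=54.0185 payoff=94.9015 vs cont=94.3261 → 94.9015 [stop]  node(4,1) S=78.1702 payoff=70.7498 vs cont=70.4048 → 70.7498 [stop]  node(4,2) S=113.1200 payoff=35.8000 vs cont=41.1393 → 41.1393 [wait]  node(4,3) S=163.6959 payoff=0.0000 vs cont=15.8831 → 15.8831 [wait]  node(4,4) S=236.8843 payoff=0.0000 vs cont=2.9014 → 2.9014 [wait]  ⇒ S*(4)=78.1702
t_3: node(3,0) S=64.9818 payoff=83.9382 vs cont=83.3628 → 83.9382 [stop]  node(3,1) S=94.0351 payoff=54.8849 vs cont=56.7793 → 56.7793 [wait]  node(3,2) S=136.0782 payoff=12.8418 vs cont=29.2974 → 29.2974 [wait]  node(3,3) S=196.9188 payoff=0.0000 vs cont=9.8167 → 9.8167 [wait]  ⇒ S*(3)=64.9818
t_2: node(2,0) S=78.1702 payoff=70.7498 vs cont=71.0508 → 71.0508 [wait]  node(2,1) S=113.1200 payoff=35.8000 vs cont=43.8474 → 43.8474 [wait]  node(2,2) S=163.6959 payoff=0.0000 vs cont=20.1729 → 20.1729 [wait]  ⇒ S*(2)=-
t_1: node(1,0) S=94.0351 payoff=54.8849 vs cont=58.1926 → 58.1926 [wait]  node(1,1) S=136.0782 payoff=12.8418 vs cont=32.7267 → 32.7267 [wait]  ⇒ S*(1)=-
t_0: node(0,0) S=113.1200 payoff=35.8000 vs cont=46.1878 → 46.1878 [wait]  ⇒ S*(0)=-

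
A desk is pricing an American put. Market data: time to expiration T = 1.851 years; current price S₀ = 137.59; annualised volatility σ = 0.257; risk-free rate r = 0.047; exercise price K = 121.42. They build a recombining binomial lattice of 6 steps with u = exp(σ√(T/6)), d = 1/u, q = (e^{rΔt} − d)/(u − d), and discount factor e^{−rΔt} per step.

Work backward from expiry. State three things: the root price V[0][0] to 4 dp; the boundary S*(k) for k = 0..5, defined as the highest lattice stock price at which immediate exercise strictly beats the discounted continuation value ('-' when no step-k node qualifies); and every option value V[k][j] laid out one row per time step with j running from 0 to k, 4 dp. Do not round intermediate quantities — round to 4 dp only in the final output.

price = 8.1565
boundary = - - - 89.6617 77.7344 89.6617
tree:
8.1565
13.2931 3.5573
20.9697 6.4507 0.9371
31.7583 11.4185 1.9619 0.0000
43.6856 19.5373 4.1072 0.0000 0.0000
54.0262 31.7583 8.5985 0.0000 0.0000 0.0000
62.9912 43.6856 18.0010 0.0000 0.0000 0.0000 0.0000

Δt=0.30850  u=1.15344  d=0.86698  q=0.51536  discount=0.98561
step 6 (expiry): payoffs max(K−S,0) = 62.9912 43.6856 18.0010 0.0000 0.0000 0.0000 0.0000
step 5: (k=5,j=0): S=67.3938, (K−S)⁺=54.0262, hold=52.2783 ⇒ V=54.0262 exercise | (k=5,j=1): S=89.6617, (K−S)⁺=31.7583, hold=30.0105 ⇒ V=31.7583 exercise | (k=5,j=2): S=119.2871, (K−S)⁺=2.1329, hold=8.5985 ⇒ V=8.5985 continue | (k=5,j=3): S=158.7012, (K−S)⁺=0.0000, hold=0.0000 ⇒ V=0.0000 continue | (k=5,j=4): S=211.1382, (K−S)⁺=0.0000, hold=0.0000 ⇒ V=0.0000 continue | (k=5,j=5): S=280.9012, (K−S)⁺=0.0000, hold=0.0000 ⇒ V=0.0000 continue  boundary S*=89.6617
step 4: (k=4,j=0): S=77.7344, (K−S)⁺=43.6856, hold=41.9377 ⇒ V=43.6856 exercise | (k=4,j=1): S=103.4190, (K−S)⁺=18.0010, hold=19.5373 ⇒ V=19.5373 continue | (k=4,j=2): S=137.5900, (K−S)⁺=0.0000, hold=4.1072 ⇒ V=4.1072 continue | (k=4,j=3): S=183.0516, (K−S)⁺=0.0000, hold=0.0000 ⇒ V=0.0000 continue | (k=4,j=4): S=243.5343, (K−S)⁺=0.0000, hold=0.0000 ⇒ V=0.0000 continue  boundary S*=77.7344
step 3: (k=3,j=0): S=89.6617, (K−S)⁺=31.7583, hold=30.7908 ⇒ V=31.7583 exercise | (k=3,j=1): S=119.2871, (K−S)⁺=2.1329, hold=11.4185 ⇒ V=11.4185 continue | (k=3,j=2): S=158.7012, (K−S)⁺=0.0000, hold=1.9619 ⇒ V=1.9619 continue | (k=3,j=3): S=211.1382, (K−S)⁺=0.0000, hold=0.0000 ⇒ V=0.0000 continue  boundary S*=89.6617
step 2: (k=2,j=0): S=103.4190, (K−S)⁺=18.0010, hold=20.9697 ⇒ V=20.9697 continue | (k=2,j=1): S=137.5900, (K−S)⁺=0.0000, hold=6.4507 ⇒ V=6.4507 continue | (k=2,j=2): S=183.0516, (K−S)⁺=0.0000, hold=0.9371 ⇒ V=0.9371 continue  boundary S*=-
step 1: (k=1,j=0): S=119.2871, (K−S)⁺=2.1329, hold=13.2931 ⇒ V=13.2931 continue | (k=1,j=1): S=158.7012, (K−S)⁺=0.0000, hold=3.5573 ⇒ V=3.5573 continue  boundary S*=-
step 0: (k=0,j=0): S=137.5900, (K−S)⁺=0.0000, hold=8.1565 ⇒ V=8.1565 continue  boundary S*=-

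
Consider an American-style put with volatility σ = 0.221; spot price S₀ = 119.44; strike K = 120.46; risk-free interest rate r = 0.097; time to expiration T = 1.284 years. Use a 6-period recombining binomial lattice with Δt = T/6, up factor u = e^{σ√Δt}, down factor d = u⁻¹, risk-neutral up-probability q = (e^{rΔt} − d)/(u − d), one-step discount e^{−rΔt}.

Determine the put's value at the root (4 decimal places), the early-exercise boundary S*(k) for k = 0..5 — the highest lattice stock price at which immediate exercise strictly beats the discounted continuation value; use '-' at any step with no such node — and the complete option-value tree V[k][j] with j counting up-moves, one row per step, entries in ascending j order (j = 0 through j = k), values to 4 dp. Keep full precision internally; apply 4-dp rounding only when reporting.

Δt=0.21400, u=1.10764, d=0.90282, q=0.57687, disc=e^(-rΔt)=0.97946
k=6 terminal: V=max(K-S,0) → 55.7831 41.1095 23.1069 1.0200 0.0000 0.0000 0.0000
k=5: j=0 S=71.6390 intr=48.8210 cont=46.3463 V=48.8210[EX]; j=1 S=87.8921 intr=32.5679 cont=30.0932 V=32.5679[EX]; j=2 S=107.8325 intr=12.6275 cont=10.1527 V=12.6275[EX]; j=3 S=132.2970 intr=0.0000 cont=0.4227 V=0.4227[hold]; j=4 S=162.3117 intr=0.0000 cont=0.0000 V=0.0000[hold]; j=5 S=199.1361 intr=0.0000 cont=0.0000 V=0.0000[hold]  S*(5)=107.8325
k=4: j=0 S=79.3505 intr=41.1095 cont=38.6348 V=41.1095[EX]; j=1 S=97.3531 intr=23.1069 cont=20.6322 V=23.1069[EX]; j=2 S=119.4400 intr=1.0200 cont=5.4722 V=5.4722[hold]; j=3 S=146.5379 intr=0.0000 cont=0.1752 V=0.1752[hold]; j=4 S=179.7836 intr=0.0000 cont=0.0000 V=0.0000[hold]  S*(4)=97.3531
k=3: j=0 S=87.8921 intr=32.5679 cont=30.0932 V=32.5679[EX]; j=1 S=107.8325 intr=12.6275 cont=12.6683 V=12.6683[hold]; j=2 S=132.2970 intr=0.0000 cont=2.3669 V=2.3669[hold]; j=3 S=162.3117 intr=0.0000 cont=0.0726 V=0.0726[hold]  S*(3)=87.8921
k=2: j=0 S=97.3531 intr=23.1069 cont=20.6553 V=23.1069[EX]; j=1 S=119.4400 intr=1.0200 cont=6.5876 V=6.5876[hold]; j=2 S=146.5379 intr=0.0000 cont=1.0220 V=1.0220[hold]  S*(2)=97.3531
k=1: j=0 S=107.8325 intr=12.6275 cont=13.2985 V=13.2985[hold]; j=1 S=132.2970 intr=0.0000 cont=3.3076 V=3.3076[hold]  S*(1)=-
k=0: j=0 S=119.4400 intr=1.0200 cont=7.3803 V=7.3803[hold]  S*(0)=-

price = 7.3803
boundary = - - 97.3531 87.8921 97.3531 107.8325
tree:
7.3803
13.2985 3.3076
23.1069 6.5876 1.0220
32.5679 12.6683 2.3669 0.0726
41.1095 23.1069 5.4722 0.1752 0.0000
48.8210 32.5679 12.6275 0.4227 0.0000 0.0000
55.7831 41.1095 23.1069 1.0200 0.0000 0.0000 0.0000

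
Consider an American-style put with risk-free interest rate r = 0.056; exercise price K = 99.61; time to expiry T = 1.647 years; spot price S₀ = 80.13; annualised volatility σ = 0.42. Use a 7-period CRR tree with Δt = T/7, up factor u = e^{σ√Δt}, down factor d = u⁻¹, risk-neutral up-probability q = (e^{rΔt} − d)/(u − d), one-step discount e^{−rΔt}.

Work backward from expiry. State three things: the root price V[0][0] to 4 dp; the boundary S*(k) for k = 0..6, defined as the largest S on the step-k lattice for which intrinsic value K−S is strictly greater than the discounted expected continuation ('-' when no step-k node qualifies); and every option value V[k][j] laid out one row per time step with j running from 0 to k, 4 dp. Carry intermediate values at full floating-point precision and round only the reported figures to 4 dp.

Δt=0.23529  u=1.22596  d=0.81569  q=0.48157  discount=0.98691
step 7 (expiry): payoffs max(K−S,0) = 80.3589 70.6760 56.1226 34.2491 1.3736 0.0000 0.0000 0.0000
step 6: (k=6,j=0): S=23.6011, (K−S)⁺=76.0089, hold=74.7051 ⇒ V=76.0089 exercise | (k=6,j=1): S=35.4721, (K−S)⁺=64.1379, hold=62.8341 ⇒ V=64.1379 exercise | (k=6,j=2): S=53.3139, (K−S)⁺=46.2961, hold=44.9922 ⇒ V=46.2961 exercise | (k=6,j=3): S=80.1300, (K−S)⁺=19.4800, hold=18.1761 ⇒ V=19.4800 exercise | (k=6,j=4): S=120.4341, (K−S)⁺=0.0000, hold=0.7028 ⇒ V=0.7028 continue | (k=6,j=5): S=181.0106, (K−S)⁺=0.0000, hold=0.0000 ⇒ V=0.0000 continue | (k=6,j=6): S=272.0560, (K−S)⁺=0.0000, hold=0.0000 ⇒ V=0.0000 continue  boundary S*=80.1300
step 5: (k=5,j=0): S=28.9340, (K−S)⁺=70.6760, hold=69.3721 ⇒ V=70.6760 exercise | (k=5,j=1): S=43.4874, (K−S)⁺=56.1226, hold=54.8187 ⇒ V=56.1226 exercise | (k=5,j=2): S=65.3609, (K−S)⁺=34.2491, hold=32.9453 ⇒ V=34.2491 exercise | (k=5,j=3): S=98.2364, (K−S)⁺=1.3736, hold=10.3008 ⇒ V=10.3008 continue | (k=5,j=4): S=147.6477, (K−S)⁺=0.0000, hold=0.3596 ⇒ V=0.3596 continue | (k=5,j=5): S=221.9122, (K−S)⁺=0.0000, hold=0.0000 ⇒ V=0.0000 continue  boundary S*=65.3609
step 4: (k=4,j=0): S=35.4721, (K−S)⁺=64.1379, hold=62.8341 ⇒ V=64.1379 exercise | (k=4,j=1): S=53.3139, (K−S)⁺=46.2961, hold=44.9922 ⇒ V=46.2961 exercise | (k=4,j=2): S=80.1300, (K−S)⁺=19.4800, hold=22.4190 ⇒ V=22.4190 continue | (k=4,j=3): S=120.4341, (K−S)⁺=0.0000, hold=5.4412 ⇒ V=5.4412 continue | (k=4,j=4): S=181.0106, (K−S)⁺=0.0000, hold=0.1840 ⇒ V=0.1840 continue  boundary S*=53.3139
step 3: (k=3,j=0): S=43.4874, (K−S)⁺=56.1226, hold=54.8187 ⇒ V=56.1226 exercise | (k=3,j=1): S=65.3609, (K−S)⁺=34.2491, hold=34.3421 ⇒ V=34.3421 continue | (k=3,j=2): S=98.2364, (K−S)⁺=1.3736, hold=14.0565 ⇒ V=14.0565 continue | (k=3,j=3): S=147.6477, (K−S)⁺=0.0000, hold=2.8714 ⇒ V=2.8714 continue  boundary S*=43.4874
step 2: (k=2,j=0): S=53.3139, (K−S)⁺=46.2961, hold=45.0364 ⇒ V=46.2961 exercise | (k=2,j=1): S=80.1300, (K−S)⁺=19.4800, hold=24.2515 ⇒ V=24.2515 continue | (k=2,j=2): S=120.4341, (K−S)⁺=0.0000, hold=8.5566 ⇒ V=8.5566 continue  boundary S*=53.3139
step 1: (k=1,j=0): S=65.3609, (K−S)⁺=34.2491, hold=35.2130 ⇒ V=35.2130 continue | (k=1,j=1): S=98.2364, (K−S)⁺=1.3736, hold=16.4748 ⇒ V=16.4748 continue  boundary S*=-
step 0: (k=0,j=0): S=80.1300, (K−S)⁺=19.4800, hold=25.8464 ⇒ V=25.8464 continue  boundary S*=-

price = 25.8464
boundary = - - 53.3139 43.4874 53.3139 65.3609 80.1300
tree:
25.8464
35.2130 16.4748
46.2961 24.2515 8.5566
56.1226 34.3421 14.0565 2.8714
64.1379 46.2961 22.4190 5.4412 0.1840
70.6760 56.1226 34.2491 10.3008 0.3596 0.0000
76.0089 64.1379 46.2961 19.4800 0.7028 0.0000 0.0000
80.3589 70.6760 56.1226 34.2491 1.3736 0.0000 0.0000 0.0000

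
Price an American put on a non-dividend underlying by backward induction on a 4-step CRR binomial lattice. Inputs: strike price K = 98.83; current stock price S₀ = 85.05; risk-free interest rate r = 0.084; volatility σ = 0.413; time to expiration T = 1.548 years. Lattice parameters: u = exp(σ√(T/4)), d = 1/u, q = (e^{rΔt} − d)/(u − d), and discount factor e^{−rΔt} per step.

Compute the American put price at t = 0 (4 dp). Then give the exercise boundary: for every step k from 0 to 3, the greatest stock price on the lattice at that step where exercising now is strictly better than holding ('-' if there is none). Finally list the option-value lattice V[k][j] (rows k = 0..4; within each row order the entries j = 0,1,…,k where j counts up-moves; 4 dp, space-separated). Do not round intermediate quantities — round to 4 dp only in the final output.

Δt=0.38700  u=1.29295  d=0.77343  q=0.49972  discount=0.96801
step 4 (expiry): payoffs max(K−S,0) = 68.3966 47.9541 13.7800 0.0000 0.0000
step 3: (k=3,j=0): S=39.3488, (K−S)⁺=59.4812, hold=56.3201 ⇒ V=59.4812 exercise | (k=3,j=1): S=65.7799, (K−S)⁺=33.0501, hold=29.8890 ⇒ V=33.0501 exercise | (k=3,j=2): S=109.9652, (K−S)⁺=0.0000, hold=6.6733 ⇒ V=6.6733 continue | (k=3,j=3): S=183.8303, (K−S)⁺=0.0000, hold=0.0000 ⇒ V=0.0000 continue  boundary S*=65.7799
step 2: (k=2,j=0): S=50.8759, (K−S)⁺=47.9541, hold=44.7929 ⇒ V=47.9541 exercise | (k=2,j=1): S=85.0500, (K−S)⁺=13.7800, hold=19.2335 ⇒ V=19.2335 continue | (k=2,j=2): S=142.1792, (K−S)⁺=0.0000, hold=3.2317 ⇒ V=3.2317 continue  boundary S*=50.8759
step 1: (k=1,j=0): S=65.7799, (K−S)⁺=33.0501, hold=32.5270 ⇒ V=33.0501 exercise | (k=1,j=1): S=109.9652, (K−S)⁺=0.0000, hold=10.8777 ⇒ V=10.8777 continue  boundary S*=65.7799
step 0: (k=0,j=0): S=85.0500, (K−S)⁺=13.7800, hold=21.2673 ⇒ V=21.2673 continue  boundary S*=-

price = 21.2673
boundary = - 65.7799 50.8759 65.7799
tree:
21.2673
33.0501 10.8777
47.9541 19.2335 3.2317
59.4812 33.0501 6.6733 0.0000
68.3966 47.9541 13.7800 0.0000 0.0000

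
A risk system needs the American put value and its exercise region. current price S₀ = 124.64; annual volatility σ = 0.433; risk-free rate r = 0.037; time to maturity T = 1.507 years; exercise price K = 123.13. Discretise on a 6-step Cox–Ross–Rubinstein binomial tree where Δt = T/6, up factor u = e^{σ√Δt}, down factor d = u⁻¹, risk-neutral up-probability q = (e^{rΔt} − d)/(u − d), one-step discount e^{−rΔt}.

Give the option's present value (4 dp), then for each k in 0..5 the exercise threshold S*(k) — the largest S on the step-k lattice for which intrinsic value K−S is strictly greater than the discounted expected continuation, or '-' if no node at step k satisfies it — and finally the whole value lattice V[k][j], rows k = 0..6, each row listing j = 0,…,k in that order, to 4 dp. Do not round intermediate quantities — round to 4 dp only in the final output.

params: Δt=0.25117 u=1.24235 d=0.80493 q=0.46731 e^(-rΔt)=0.99075
t_6 payoffs: 89.2304 70.8083 42.3750 0.0000 0.0000 0.0000 0.0000
t_5: node(5,0) S=42.1151 payoff=81.0149 vs cont=79.8759 → 81.0149 [stop]  node(5,1) S=65.0019 payoff=58.1281 vs cont=56.9892 → 58.1281 [stop]  node(5,2) S=100.3260 payoff=22.8040 vs cont=22.3641 → 22.8040 [stop]  node(5,3) S=154.8465 payoff=0.0000 vs cont=0.0000 → 0.0000 [wait]  node(5,4) S=238.9952 payoff=0.0000 vs cont=0.0000 → 0.0000 [wait]  node(5,5) S=368.8730 payoff=0.0000 vs cont=0.0000 → 0.0000 [wait]  ⇒ S*(5)=100.3260
t_4: node(4,0) S=52.3217 payoff=70.8083 vs cont=69.6693 → 70.8083 [stop]  node(4,1) S=80.7550 payoff=42.3750 vs cont=41.2360 → 42.3750 [stop]  node(4,2) S=124.6400 payoff=0.0000 vs cont=12.0352 → 12.0352 [wait]  node(4,3) S=192.3735 payoff=0.0000 vs cont=0.0000 → 0.0000 [wait]  node(4,4) S=296.9156 payoff=0.0000 vs cont=0.0000 → 0.0000 [wait]  ⇒ S*(4)=80.7550
t_3: node(3,0) S=65.0019 payoff=58.1281 vs cont=56.9892 → 58.1281 [stop]  node(3,1) S=100.3260 payoff=22.8040 vs cont=27.9362 → 27.9362 [wait]  node(3,2) S=154.8465 payoff=0.0000 vs cont=6.3518 → 6.3518 [wait]  node(3,3) S=238.9952 payoff=0.0000 vs cont=0.0000 → 0.0000 [wait]  ⇒ S*(3)=65.0019
t_2: node(2,0) S=80.7550 payoff=42.3750 vs cont=43.6121 → 43.6121 [wait]  node(2,1) S=124.6400 payoff=0.0000 vs cont=17.6846 → 17.6846 [wait]  node(2,2) S=192.3735 payoff=0.0000 vs cont=3.3523 → 3.3523 [wait]  ⇒ S*(2)=-
t_1: node(1,0) S=100.3260 payoff=22.8040 vs cont=31.2047 → 31.2047 [wait]  node(1,1) S=154.8465 payoff=0.0000 vs cont=10.8854 → 10.8854 [wait]  ⇒ S*(1)=-
t_0: node(0,0) S=124.6400 payoff=0.0000 vs cont=21.5086 → 21.5086 [wait]  ⇒ S*(0)=-

price = 21.5086
boundary = - - - 65.0019 80.7550 100.3260
tree:
21.5086
31.2047 10.8854
43.6121 17.6846 3.3523
58.1281 27.9362 6.3518 0.0000
70.8083 42.3750 12.0352 0.0000 0.0000
81.0149 58.1281 22.8040 0.0000 0.0000 0.0000
89.2304 70.8083 42.3750 0.0000 0.0000 0.0000 0.0000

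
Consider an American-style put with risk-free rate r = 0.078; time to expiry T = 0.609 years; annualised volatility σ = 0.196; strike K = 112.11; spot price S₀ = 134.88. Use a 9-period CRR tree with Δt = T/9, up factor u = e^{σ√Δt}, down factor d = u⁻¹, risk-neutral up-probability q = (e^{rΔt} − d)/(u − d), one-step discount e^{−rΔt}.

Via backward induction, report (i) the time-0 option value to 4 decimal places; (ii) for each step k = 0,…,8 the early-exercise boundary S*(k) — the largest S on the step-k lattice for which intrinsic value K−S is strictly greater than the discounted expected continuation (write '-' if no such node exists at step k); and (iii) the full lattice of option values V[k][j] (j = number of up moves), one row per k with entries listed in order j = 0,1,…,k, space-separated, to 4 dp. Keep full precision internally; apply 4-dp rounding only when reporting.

price = 0.5442
boundary = - - - - - - 99.3327 94.3951 99.3327
tree:
0.5442
0.9817 0.1755
1.7376 0.3451 0.0323
3.0060 0.6704 0.0704 0.0000
5.0563 1.2828 0.1535 0.0000 0.0000
8.2144 2.4064 0.3349 0.0000 0.0000 0.0000
12.7773 4.3945 0.7305 0.0000 0.0000 0.0000 0.0000
17.7149 7.7216 1.5934 0.0000 0.0000 0.0000 0.0000 0.0000
22.4070 12.7773 3.4757 0.0000 0.0000 0.0000 0.0000 0.0000 0.0000
26.8659 17.7149 7.5815 0.0000 0.0000 0.0000 0.0000 0.0000 0.0000 0.0000

Δt=0.06767, u=1.05231, d=0.95029, q=0.53913, disc=e^(-rΔt)=0.99474
k=9 terminal: V=max(K-S,0) → 26.8659 17.7149 7.5815 0.0000 0.0000 0.0000 0.0000 0.0000 0.0000 0.0000
k=8: j=0 S=89.7030 intr=22.4070 cont=21.8168 V=22.4070[EX]; j=1 S=99.3327 intr=12.7773 cont=12.1871 V=12.7773[EX]; j=2 S=109.9961 intr=2.1139 cont=3.4757 V=3.4757[hold]; j=3 S=121.8043 intr=0.0000 cont=0.0000 V=0.0000[hold]; j=4 S=134.8800 intr=0.0000 cont=0.0000 V=0.0000[hold]; j=5 S=149.3594 intr=0.0000 cont=0.0000 V=0.0000[hold]; j=6 S=165.3933 intr=0.0000 cont=0.0000 V=0.0000[hold]; j=7 S=183.1483 intr=0.0000 cont=0.0000 V=0.0000[hold]; j=8 S=202.8094 intr=0.0000 cont=0.0000 V=0.0000[hold]  S*(8)=99.3327
k=7: j=0 S=94.3951 intr=17.7149 cont=17.1247 V=17.7149[EX]; j=1 S=104.5285 intr=7.5815 cont=7.7216 V=7.7216[hold]; j=2 S=115.7497 intr=0.0000 cont=1.5934 V=1.5934[hold]; j=3 S=128.1755 intr=0.0000 cont=0.0000 V=0.0000[hold]; j=4 S=141.9352 intr=0.0000 cont=0.0000 V=0.0000[hold]; j=5 S=157.1720 intr=0.0000 cont=0.0000 V=0.0000[hold]; j=6 S=174.0445 intr=0.0000 cont=0.0000 V=0.0000[hold]; j=7 S=192.7283 intr=0.0000 cont=0.0000 V=0.0000[hold]  S*(7)=94.3951
k=6: j=0 S=99.3327 intr=12.7773 cont=12.2623 V=12.7773[EX]; j=1 S=109.9961 intr=2.1139 cont=4.3945 V=4.3945[hold]; j=2 S=121.8043 intr=0.0000 cont=0.7305 V=0.7305[hold]; j=3 S=134.8800 intr=0.0000 cont=0.0000 V=0.0000[hold]; j=4 S=149.3594 intr=0.0000 cont=0.0000 V=0.0000[hold]; j=5 S=165.3933 intr=0.0000 cont=0.0000 V=0.0000[hold]; j=6 S=183.1483 intr=0.0000 cont=0.0000 V=0.0000[hold]  S*(6)=99.3327
k=5: j=0 S=104.5285 intr=7.5815 cont=8.2144 V=8.2144[hold]; j=1 S=115.7497 intr=0.0000 cont=2.4064 V=2.4064[hold]; j=2 S=128.1755 intr=0.0000 cont=0.3349 V=0.3349[hold]; j=3 S=141.9352 intr=0.0000 cont=0.0000 V=0.0000[hold]; j=4 S=157.1720 intr=0.0000 cont=0.0000 V=0.0000[hold]; j=5 S=174.0445 intr=0.0000 cont=0.0000 V=0.0000[hold]  S*(5)=-
k=4: j=0 S=109.9961 intr=2.1139 cont=5.0563 V=5.0563[hold]; j=1 S=121.8043 intr=0.0000 cont=1.2828 V=1.2828[hold]; j=2 S=134.8800 intr=0.0000 cont=0.1535 V=0.1535[hold]; j=3 S=149.3594 intr=0.0000 cont=0.0000 V=0.0000[hold]; j=4 S=165.3933 intr=0.0000 cont=0.0000 V=0.0000[hold]  S*(4)=-
k=3: j=0 S=115.7497 intr=0.0000 cont=3.0060 V=3.0060[hold]; j=1 S=128.1755 intr=0.0000 cont=0.6704 V=0.6704[hold]; j=2 S=141.9352 intr=0.0000 cont=0.0704 V=0.0704[hold]; j=3 S=157.1720 intr=0.0000 cont=0.0000 V=0.0000[hold]  S*(3)=-
k=2: j=0 S=121.8043 intr=0.0000 cont=1.7376 V=1.7376[hold]; j=1 S=134.8800 intr=0.0000 cont=0.3451 V=0.3451[hold]; j=2 S=149.3594 intr=0.0000 cont=0.0323 V=0.0323[hold]  S*(2)=-
k=1: j=0 S=128.1755 intr=0.0000 cont=0.9817 V=0.9817[hold]; j=1 S=141.9352 intr=0.0000 cont=0.1755 V=0.1755[hold]  S*(1)=-
k=0: j=0 S=134.8800 intr=0.0000 cont=0.5442 V=0.5442[hold]  S*(0)=-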